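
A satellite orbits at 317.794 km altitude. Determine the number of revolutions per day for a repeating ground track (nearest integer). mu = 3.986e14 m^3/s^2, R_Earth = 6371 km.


r = 6.688794e+06 m
T = 2*pi*sqrt(r^3/mu) = 5444.1860 s = 90.7364 min
revs/day = 1440 / 90.7364 = 15.8701
Rounded: 16 revolutions per day

16 revolutions per day


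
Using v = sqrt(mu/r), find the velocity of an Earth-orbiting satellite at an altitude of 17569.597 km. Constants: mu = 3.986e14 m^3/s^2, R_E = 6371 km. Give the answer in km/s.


r = R_E + alt = 6371.0 + 17569.597 = 23940.5970 km = 2.3940597e+07 m
v = sqrt(mu/r) = sqrt(3.986e14 / 2.3940597e+07) = 4080.3852 m/s = 4.0804 km/s

4.0804 km/s


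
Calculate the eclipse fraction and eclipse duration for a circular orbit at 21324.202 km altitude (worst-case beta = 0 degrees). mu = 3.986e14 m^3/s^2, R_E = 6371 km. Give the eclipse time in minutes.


r = 27695.2020 km
T = 764.4811 min
Eclipse fraction = arcsin(R_E/r)/pi = arcsin(6371.0000/27695.2020)/pi
= arcsin(0.2300398)/pi = 0.07388565
Eclipse duration = 0.07388565 * 764.4811 = 56.4842 min

56.4842 minutes


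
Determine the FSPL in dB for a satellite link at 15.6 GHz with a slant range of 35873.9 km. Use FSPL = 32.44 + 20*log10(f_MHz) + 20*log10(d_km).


f = 15.6 GHz = 15600.0000 MHz
d = 35873.9 km
FSPL = 32.44 + 20*log10(15600.0000) + 20*log10(35873.9)
FSPL = 32.44 + 83.8625 + 91.0956
FSPL = 207.3981 dB

207.3981 dB


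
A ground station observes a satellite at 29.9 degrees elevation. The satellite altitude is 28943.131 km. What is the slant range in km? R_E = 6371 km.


h = 28943.131 km, el = 29.9 deg
d = -R_E*sin(el) + sqrt((R_E*sin(el))^2 + 2*R_E*h + h^2)
d = -6371.0000*sin(0.5218534) + sqrt((6371.0000*0.4984877)^2 + 2*6371.0000*28943.131 + 28943.131^2)
d = 31703.7035 km

31703.7035 km


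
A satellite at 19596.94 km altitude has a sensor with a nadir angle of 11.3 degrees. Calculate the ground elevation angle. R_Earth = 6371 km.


r = R_E + alt = 25967.9400 km
Law of sines in the satellite / Earth-center / ground-point triangle:
  sin(nadir)/R_E = sin(90 + el)/r  =>  cos(el) = (r/R_E)*sin(nadir)
cos(el) = (25967.9400 / 6371.0000) * sin(11.3 deg) = 0.7986686
el = arccos(0.7986686) = 36.9968 deg
(Earth-central angle = 90 - nadir - el = 41.7032 deg)

36.9968 degrees


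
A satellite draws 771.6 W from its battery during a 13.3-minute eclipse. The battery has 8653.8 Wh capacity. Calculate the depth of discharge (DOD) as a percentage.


E_used = P * t / 60 = 771.6 * 13.3 / 60 = 171.0380 Wh
DOD = E_used / E_total * 100 = 171.0380 / 8653.8 * 100
DOD = 1.9764 %

1.9764 %


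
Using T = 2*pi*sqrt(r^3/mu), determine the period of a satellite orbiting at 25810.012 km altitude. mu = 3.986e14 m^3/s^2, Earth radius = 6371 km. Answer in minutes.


r = 32181.0120 km = 3.2181012e+07 m
T = 2*pi*sqrt(r^3/mu) = 2*pi*sqrt(3.332722e+22 / 3.986e14)
T = 57452.7428 s = 957.5457 min

957.5457 minutes


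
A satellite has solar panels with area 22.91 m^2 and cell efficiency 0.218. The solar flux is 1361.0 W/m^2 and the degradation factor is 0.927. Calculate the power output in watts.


P = area * eta * S * degradation
P = 22.91 * 0.218 * 1361.0 * 0.927
P = 6301.1445 W

6301.1445 W


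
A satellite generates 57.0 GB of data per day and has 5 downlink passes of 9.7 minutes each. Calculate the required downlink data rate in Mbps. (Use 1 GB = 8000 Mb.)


total contact time = 5 * 9.7 * 60 = 2910.0000 s
data = 57.0 GB = 456000.0000 Mb
rate = 456000.0000 / 2910.0000 = 156.7010 Mbps

156.7010 Mbps


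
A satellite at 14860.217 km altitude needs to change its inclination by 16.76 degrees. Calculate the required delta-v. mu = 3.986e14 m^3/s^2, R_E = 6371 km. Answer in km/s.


r = 21231.2170 km = 2.1231217e+07 m
V = sqrt(mu/r) = 4332.9253 m/s
di = 16.76 deg = 0.2925172 rad
dV = 2*V*sin(di/2) = 2*4332.9253*sin(0.1462586)
dV = 1262.9411 m/s = 1.2629 km/s

1.2629 km/s


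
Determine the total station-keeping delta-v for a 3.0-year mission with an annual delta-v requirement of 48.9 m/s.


dV = rate * years = 48.9 * 3.0
dV = 146.7000 m/s

146.7000 m/s


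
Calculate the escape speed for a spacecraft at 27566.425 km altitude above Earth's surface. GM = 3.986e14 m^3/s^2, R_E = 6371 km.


r = 6371.0 + 27566.425 = 33937.4250 km = 3.3937425e+07 m
v_esc = sqrt(2*mu/r) = sqrt(2*3.986e14 / 3.3937425e+07)
v_esc = 4846.6784 m/s = 4.8467 km/s

4.8467 km/s


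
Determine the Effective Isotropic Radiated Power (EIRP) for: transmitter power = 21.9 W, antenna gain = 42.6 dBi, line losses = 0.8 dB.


Pt = 21.9 W = 13.4044 dBW
EIRP = Pt_dBW + Gt - losses = 13.4044 + 42.6 - 0.8 = 55.2044 dBW

55.2044 dBW


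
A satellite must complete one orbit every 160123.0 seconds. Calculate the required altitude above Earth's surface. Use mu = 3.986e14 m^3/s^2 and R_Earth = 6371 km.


T = 160123.0 s
r = (mu*T^2/(4*pi^2))^(1/3) = (3.986e14 * 160123.0^2 / (4*pi^2))^(1/3)
r = 6.3732604e+07 m = 63732.6042 km
alt = r - R_E = 63732.6042 - 6371 = 57361.6042 km

57361.6042 km


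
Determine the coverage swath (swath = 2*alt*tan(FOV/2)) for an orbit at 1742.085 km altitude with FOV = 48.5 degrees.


FOV = 48.5 deg = 0.8464847 rad
swath = 2 * alt * tan(FOV/2) = 2 * 1742.085 * tan(0.4232423)
swath = 2 * 1742.085 * 0.4504672
swath = 1569.5041 km

1569.5041 km


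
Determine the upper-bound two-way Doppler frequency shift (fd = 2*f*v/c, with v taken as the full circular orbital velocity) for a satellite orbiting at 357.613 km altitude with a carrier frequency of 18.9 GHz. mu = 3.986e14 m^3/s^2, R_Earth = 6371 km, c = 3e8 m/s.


r = 6.728613e+06 m
v = sqrt(mu/r) = 7696.7233 m/s (worst-case radial velocity)
f = 18.9 GHz = 1.89e+10 Hz
fd = 2*f*v/c = 2*1.89e+10*7696.7233/3.0e+08
fd = 969787.1318 Hz

969787.1318 Hz


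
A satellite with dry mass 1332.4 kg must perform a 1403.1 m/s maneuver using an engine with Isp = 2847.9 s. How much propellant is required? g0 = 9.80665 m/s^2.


ve = Isp * g0 = 2847.9 * 9.80665 = 27928.358535 m/s
mass ratio = exp(dv/ve) = exp(1403.1/27928.358535) = 1.05152265
m_prop = m_dry * (mr - 1) = 1332.4 * (1.05152265 - 1)
m_prop = 68.6488 kg

68.6488 kg


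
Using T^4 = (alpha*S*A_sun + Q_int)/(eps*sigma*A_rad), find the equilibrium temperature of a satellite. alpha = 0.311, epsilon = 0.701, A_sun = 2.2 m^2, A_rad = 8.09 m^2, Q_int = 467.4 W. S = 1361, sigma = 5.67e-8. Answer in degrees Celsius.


Numerator = alpha*S*A_sun + Q_int = 0.311*1361*2.2 + 467.4 = 1398.5962 W
Denominator = eps*sigma*A_rad = 0.701*5.67e-8*8.09 = 3.215508e-07 W/K^4
T^4 = 4.3495342e+09 K^4
T = 256.8093 K = -16.3407 C

-16.3407 degrees Celsius


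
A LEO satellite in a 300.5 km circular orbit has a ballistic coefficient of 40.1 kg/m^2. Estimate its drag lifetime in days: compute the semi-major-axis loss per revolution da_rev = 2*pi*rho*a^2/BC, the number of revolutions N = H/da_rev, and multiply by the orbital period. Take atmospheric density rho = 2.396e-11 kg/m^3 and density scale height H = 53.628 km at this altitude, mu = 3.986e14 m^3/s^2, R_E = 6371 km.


a = R_E + alt = 6671.5000 km = 6.6715e+06 m
da_rev = 2*pi*rho*a^2/BC = 2*pi*2.396e-11*(6.6715e+06)^2/40.1 = 167.097245 m per revolution
N = H/da_rev = 53628.0000 m / 167.097245 m = 320.9389 revolutions
P = 2*pi*sqrt(a^3/mu) = 5423.0856 s
lifetime = N*P = 320.9389 * 5423.0856 = 1.7404789e+06 s = 20.1444 days

20.1444 days


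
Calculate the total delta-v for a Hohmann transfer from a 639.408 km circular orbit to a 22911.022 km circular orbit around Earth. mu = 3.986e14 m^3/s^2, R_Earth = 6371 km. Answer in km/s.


r1 = 7010.4080 km = 7.010408e+06 m
r2 = 29282.0220 km = 2.9282022e+07 m
dv1 = sqrt(mu/r1)*(sqrt(2*r2/(r1+r2)) - 1) = 2038.2090 m/s
dv2 = sqrt(mu/r2)*(1 - sqrt(2*r1/(r1+r2))) = 1396.2797 m/s
total dv = |dv1| + |dv2| = 2038.2090 + 1396.2797 = 3434.4888 m/s = 3.4345 km/s

3.4345 km/s


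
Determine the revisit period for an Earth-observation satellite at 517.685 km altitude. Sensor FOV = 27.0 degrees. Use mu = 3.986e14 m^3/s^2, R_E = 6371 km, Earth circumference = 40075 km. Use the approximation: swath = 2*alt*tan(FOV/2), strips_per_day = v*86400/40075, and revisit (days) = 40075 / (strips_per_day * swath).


swath = 2*517.685*tan(0.2356194) = 248.5703 km
v = sqrt(mu/r) = 7606.7735 m/s = 7.6068 km/s
strips/day = v*86400/40075 = 7.6068*86400/40075 = 16.3999
coverage/day = strips * swath = 16.3999 * 248.5703 = 4076.5241 km
revisit = 40075 / 4076.5241 = 9.8307 days

9.8307 days


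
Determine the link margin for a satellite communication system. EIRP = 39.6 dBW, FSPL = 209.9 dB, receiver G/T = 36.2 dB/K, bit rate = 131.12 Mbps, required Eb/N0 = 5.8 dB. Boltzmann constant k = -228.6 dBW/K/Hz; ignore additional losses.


C/N0 = EIRP - FSPL + G/T - k = 39.6 - 209.9 + 36.2 - (-228.6)
C/N0 = 94.5000 dB-Hz
R_b = 131.12 Mbps = 1.3112e+08 bps -> 10*log10(R_b) = 81.1767 dB-Hz
Eb/N0 = C/N0 - 10*log10(R_b) = 94.5000 - 81.1767 = 13.3233 dB
Margin = Eb/N0 - Eb/N0_req = 13.3233 - 5.8 = 7.5233 dB (link closes)

7.5233 dB


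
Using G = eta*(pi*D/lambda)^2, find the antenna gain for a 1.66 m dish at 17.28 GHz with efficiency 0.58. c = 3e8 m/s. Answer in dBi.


lambda = c/f = 3e8 / 1.728e+10 = 0.01736111 m
G = eta*(pi*D/lambda)^2 = 0.58*(pi*1.66/0.01736111)^2
G = 52334.5967 (linear)
G = 10*log10(52334.5967) = 47.1879 dBi

47.1879 dBi


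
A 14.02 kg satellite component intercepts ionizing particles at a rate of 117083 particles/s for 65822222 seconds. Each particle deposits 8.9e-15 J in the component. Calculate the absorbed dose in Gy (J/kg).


Total energy deposited = rate * time * E_per
  = 117083 * 65822222 * 8.9e-15 = 0.0685893 J
Dose = E_total / mass = 0.0685893 / 14.02
Dose = 0.004892247 Gy

0.0049 Gy


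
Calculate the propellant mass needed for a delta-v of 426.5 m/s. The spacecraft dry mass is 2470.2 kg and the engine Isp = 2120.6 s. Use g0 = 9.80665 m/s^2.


ve = Isp * g0 = 2120.6 * 9.80665 = 20795.981990 m/s
mass ratio = exp(dv/ve) = exp(426.5/20795.981990) = 1.02072052
m_prop = m_dry * (mr - 1) = 2470.2 * (1.02072052 - 1)
m_prop = 51.1838 kg

51.1838 kg


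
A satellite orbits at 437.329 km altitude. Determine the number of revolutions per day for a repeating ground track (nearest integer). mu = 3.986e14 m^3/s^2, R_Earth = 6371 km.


r = 6.808329e+06 m
T = 2*pi*sqrt(r^3/mu) = 5590.7751 s = 93.1796 min
revs/day = 1440 / 93.1796 = 15.4540
Rounded: 15 revolutions per day

15 revolutions per day


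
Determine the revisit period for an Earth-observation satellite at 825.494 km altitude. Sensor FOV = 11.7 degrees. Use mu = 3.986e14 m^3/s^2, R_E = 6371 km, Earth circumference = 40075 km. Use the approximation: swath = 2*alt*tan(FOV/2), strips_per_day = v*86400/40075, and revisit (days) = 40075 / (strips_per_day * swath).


swath = 2*825.494*tan(0.1021018) = 169.1570 km
v = sqrt(mu/r) = 7442.3170 m/s = 7.4423 km/s
strips/day = v*86400/40075 = 7.4423*86400/40075 = 16.0453
coverage/day = strips * swath = 16.0453 * 169.1570 = 2714.1781 km
revisit = 40075 / 2714.1781 = 14.7651 days

14.7651 days


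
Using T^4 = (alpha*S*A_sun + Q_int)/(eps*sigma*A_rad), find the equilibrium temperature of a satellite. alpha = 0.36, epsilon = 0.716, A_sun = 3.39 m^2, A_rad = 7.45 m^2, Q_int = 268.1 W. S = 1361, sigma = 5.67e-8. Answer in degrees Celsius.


Numerator = alpha*S*A_sun + Q_int = 0.36*1361*3.39 + 268.1 = 1929.0644 W
Denominator = eps*sigma*A_rad = 0.716*5.67e-8*7.45 = 3.0244914e-07 W/K^4
T^4 = 6.3781448e+09 K^4
T = 282.6009 K = 9.4509 C

9.4509 degrees Celsius


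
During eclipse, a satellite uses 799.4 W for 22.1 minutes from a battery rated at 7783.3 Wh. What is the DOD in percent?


E_used = P * t / 60 = 799.4 * 22.1 / 60 = 294.4457 Wh
DOD = E_used / E_total * 100 = 294.4457 / 7783.3 * 100
DOD = 3.7830 %

3.7830 %


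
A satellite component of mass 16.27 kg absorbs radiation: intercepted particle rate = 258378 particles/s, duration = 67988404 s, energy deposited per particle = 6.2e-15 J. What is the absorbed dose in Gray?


Total energy deposited = rate * time * E_per
  = 258378 * 67988404 * 6.2e-15 = 0.1089136 J
Dose = E_total / mass = 0.1089136 / 16.27
Dose = 0.006694136 Gy

0.0067 Gy


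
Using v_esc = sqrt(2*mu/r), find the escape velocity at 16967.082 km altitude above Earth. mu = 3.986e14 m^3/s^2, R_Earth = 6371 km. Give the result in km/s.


r = 6371.0 + 16967.082 = 23338.0820 km = 2.3338082e+07 m
v_esc = sqrt(2*mu/r) = sqrt(2*3.986e14 / 2.3338082e+07)
v_esc = 5844.5498 m/s = 5.8445 km/s

5.8445 km/s


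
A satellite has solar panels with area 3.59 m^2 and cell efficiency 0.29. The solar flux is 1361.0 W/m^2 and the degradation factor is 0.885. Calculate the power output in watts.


P = area * eta * S * degradation
P = 3.59 * 0.29 * 1361.0 * 0.885
P = 1253.9893 W

1253.9893 W


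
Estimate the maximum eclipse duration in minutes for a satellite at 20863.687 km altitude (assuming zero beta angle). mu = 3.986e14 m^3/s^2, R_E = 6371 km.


r = 27234.6870 km
T = 745.4930 min
Eclipse fraction = arcsin(R_E/r)/pi = arcsin(6371.0000/27234.6870)/pi
= arcsin(0.2339296)/pi = 0.07515853
Eclipse duration = 0.07515853 * 745.4930 = 56.0302 min

56.0302 minutes


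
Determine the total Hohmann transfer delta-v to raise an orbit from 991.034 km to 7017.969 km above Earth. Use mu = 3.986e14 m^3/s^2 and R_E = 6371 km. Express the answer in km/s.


r1 = 7362.0340 km = 7.362034e+06 m
r2 = 13388.9690 km = 1.3388969e+07 m
dv1 = sqrt(mu/r1)*(sqrt(2*r2/(r1+r2)) - 1) = 1000.5317 m/s
dv2 = sqrt(mu/r2)*(1 - sqrt(2*r1/(r1+r2))) = 860.1606 m/s
total dv = |dv1| + |dv2| = 1000.5317 + 860.1606 = 1860.6923 m/s = 1.8607 km/s

1.8607 km/s


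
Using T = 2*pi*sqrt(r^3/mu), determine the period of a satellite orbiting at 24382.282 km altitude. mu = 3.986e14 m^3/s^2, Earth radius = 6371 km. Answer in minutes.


r = 30753.2820 km = 3.0753282e+07 m
T = 2*pi*sqrt(r^3/mu) = 2*pi*sqrt(2.9085358e+22 / 3.986e14)
T = 53672.0801 s = 894.5347 min

894.5347 minutes


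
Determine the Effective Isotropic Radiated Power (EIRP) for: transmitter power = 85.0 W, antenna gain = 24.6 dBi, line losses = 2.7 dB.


Pt = 85.0 W = 19.2942 dBW
EIRP = Pt_dBW + Gt - losses = 19.2942 + 24.6 - 2.7 = 41.1942 dBW

41.1942 dBW


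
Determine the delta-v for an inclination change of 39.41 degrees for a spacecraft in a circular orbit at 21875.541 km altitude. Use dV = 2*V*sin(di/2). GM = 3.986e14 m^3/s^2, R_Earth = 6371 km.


r = 28246.5410 km = 2.8246541e+07 m
V = sqrt(mu/r) = 3756.5226 m/s
di = 39.41 deg = 0.6878343 rad
dV = 2*V*sin(di/2) = 2*3756.5226*sin(0.3439171)
dV = 2533.2292 m/s = 2.5332 km/s

2.5332 km/s


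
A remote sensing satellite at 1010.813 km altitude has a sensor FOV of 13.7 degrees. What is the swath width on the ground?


FOV = 13.7 deg = 0.2391101 rad
swath = 2 * alt * tan(FOV/2) = 2 * 1010.813 * tan(0.1195551)
swath = 2 * 1010.813 * 0.1201279
swath = 242.8538 km

242.8538 km


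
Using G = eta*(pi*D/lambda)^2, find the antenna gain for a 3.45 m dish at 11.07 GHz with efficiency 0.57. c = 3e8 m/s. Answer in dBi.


lambda = c/f = 3e8 / 1.107e+10 = 0.02710027 m
G = eta*(pi*D/lambda)^2 = 0.57*(pi*3.45/0.02710027)^2
G = 91172.8485 (linear)
G = 10*log10(91172.8485) = 49.5987 dBi

49.5987 dBi


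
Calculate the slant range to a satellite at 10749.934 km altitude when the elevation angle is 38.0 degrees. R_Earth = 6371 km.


h = 10749.934 km, el = 38.0 deg
d = -R_E*sin(el) + sqrt((R_E*sin(el))^2 + 2*R_E*h + h^2)
d = -6371.0000*sin(0.6632251) + sqrt((6371.0000*0.6156615)^2 + 2*6371.0000*10749.934 + 10749.934^2)
d = 12445.9377 km

12445.9377 km


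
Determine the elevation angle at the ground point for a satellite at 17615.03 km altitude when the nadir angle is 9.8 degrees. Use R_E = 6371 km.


r = R_E + alt = 23986.0300 km
Law of sines in the satellite / Earth-center / ground-point triangle:
  sin(nadir)/R_E = sin(90 + el)/r  =>  cos(el) = (r/R_E)*sin(nadir)
cos(el) = (23986.0300 / 6371.0000) * sin(9.8 deg) = 0.6408178
el = arccos(0.6408178) = 50.1472 deg
(Earth-central angle = 90 - nadir - el = 30.0528 deg)

50.1472 degrees


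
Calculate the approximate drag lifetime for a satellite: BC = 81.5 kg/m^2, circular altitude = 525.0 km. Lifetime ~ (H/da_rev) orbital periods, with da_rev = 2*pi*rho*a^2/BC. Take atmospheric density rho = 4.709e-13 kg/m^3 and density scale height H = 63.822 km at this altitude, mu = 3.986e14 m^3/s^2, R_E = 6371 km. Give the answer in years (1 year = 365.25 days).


a = R_E + alt = 6896.0000 km = 6.896e+06 m
da_rev = 2*pi*rho*a^2/BC = 2*pi*4.709e-13*(6.896e+06)^2/81.5 = 1.726416 m per revolution
N = H/da_rev = 63822.0000 m / 1.726416 m = 36967.9147 revolutions
P = 2*pi*sqrt(a^3/mu) = 5699.1108 s
lifetime = N*P = 36967.9147 * 5699.1108 = 2.1068424e+08 s = 2438.4750 days
years = 2438.4750 / 365.25 = 6.6762 years

6.6762 years


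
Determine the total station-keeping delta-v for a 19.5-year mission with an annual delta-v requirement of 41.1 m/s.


dV = rate * years = 41.1 * 19.5
dV = 801.4500 m/s

801.4500 m/s


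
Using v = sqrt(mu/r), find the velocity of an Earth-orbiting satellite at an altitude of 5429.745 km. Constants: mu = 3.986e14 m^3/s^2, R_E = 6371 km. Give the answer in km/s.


r = R_E + alt = 6371.0 + 5429.745 = 11800.7450 km = 1.1800745e+07 m
v = sqrt(mu/r) = sqrt(3.986e14 / 1.1800745e+07) = 5811.8438 m/s = 5.8118 km/s

5.8118 km/s


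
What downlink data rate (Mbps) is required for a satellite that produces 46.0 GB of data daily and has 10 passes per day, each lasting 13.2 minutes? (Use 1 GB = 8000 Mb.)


total contact time = 10 * 13.2 * 60 = 7920.0000 s
data = 46.0 GB = 368000.0000 Mb
rate = 368000.0000 / 7920.0000 = 46.4646 Mbps

46.4646 Mbps


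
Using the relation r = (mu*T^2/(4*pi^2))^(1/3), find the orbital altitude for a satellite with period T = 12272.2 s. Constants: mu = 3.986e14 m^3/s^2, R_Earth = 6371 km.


T = 12272.2 s
r = (mu*T^2/(4*pi^2))^(1/3) = (3.986e14 * 12272.2^2 / (4*pi^2))^(1/3)
r = 1.1499372e+07 m = 11499.3723 km
alt = r - R_E = 11499.3723 - 6371 = 5128.3723 km

5128.3723 km


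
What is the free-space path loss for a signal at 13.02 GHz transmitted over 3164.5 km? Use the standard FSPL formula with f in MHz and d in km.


f = 13.02 GHz = 13020.0000 MHz
d = 3164.5 km
FSPL = 32.44 + 20*log10(13020.0000) + 20*log10(3164.5)
FSPL = 32.44 + 82.2922 + 70.0061
FSPL = 184.7383 dB

184.7383 dB


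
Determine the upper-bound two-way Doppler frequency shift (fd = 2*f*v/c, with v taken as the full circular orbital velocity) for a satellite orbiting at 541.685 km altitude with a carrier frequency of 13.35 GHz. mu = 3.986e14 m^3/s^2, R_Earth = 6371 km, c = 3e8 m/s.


r = 6.912685e+06 m
v = sqrt(mu/r) = 7593.5571 m/s (worst-case radial velocity)
f = 13.35 GHz = 1.335e+10 Hz
fd = 2*f*v/c = 2*1.335e+10*7593.5571/3.0e+08
fd = 675826.5828 Hz

675826.5828 Hz


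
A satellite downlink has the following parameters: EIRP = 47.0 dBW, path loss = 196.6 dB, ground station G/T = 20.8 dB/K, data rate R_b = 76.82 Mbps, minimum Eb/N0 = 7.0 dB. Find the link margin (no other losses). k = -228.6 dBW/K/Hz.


C/N0 = EIRP - FSPL + G/T - k = 47.0 - 196.6 + 20.8 - (-228.6)
C/N0 = 99.8000 dB-Hz
R_b = 76.82 Mbps = 7.682e+07 bps -> 10*log10(R_b) = 78.8547 dB-Hz
Eb/N0 = C/N0 - 10*log10(R_b) = 99.8000 - 78.8547 = 20.9453 dB
Margin = Eb/N0 - Eb/N0_req = 20.9453 - 7.0 = 13.9453 dB (link closes)

13.9453 dB


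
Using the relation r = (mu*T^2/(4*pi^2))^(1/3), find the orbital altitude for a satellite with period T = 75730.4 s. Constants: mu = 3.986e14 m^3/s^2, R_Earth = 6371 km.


T = 75730.4 s
r = (mu*T^2/(4*pi^2))^(1/3) = (3.986e14 * 75730.4^2 / (4*pi^2))^(1/3)
r = 3.868768e+07 m = 38687.6799 km
alt = r - R_E = 38687.6799 - 6371 = 32316.6799 km

32316.6799 km


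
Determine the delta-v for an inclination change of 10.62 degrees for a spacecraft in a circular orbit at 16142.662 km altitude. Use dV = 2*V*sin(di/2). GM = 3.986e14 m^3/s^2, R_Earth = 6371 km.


r = 22513.6620 km = 2.2513662e+07 m
V = sqrt(mu/r) = 4207.7078 m/s
di = 10.62 deg = 0.185354 rad
dV = 2*V*sin(di/2) = 2*4207.7078*sin(0.09267698)
dV = 778.7994 m/s = 0.7787994 km/s

0.7788 km/s


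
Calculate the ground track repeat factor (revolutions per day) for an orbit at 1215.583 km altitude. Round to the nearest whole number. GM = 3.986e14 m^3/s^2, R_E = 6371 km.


r = 7.586583e+06 m
T = 2*pi*sqrt(r^3/mu) = 6576.2837 s = 109.6047 min
revs/day = 1440 / 109.6047 = 13.1381
Rounded: 13 revolutions per day

13 revolutions per day


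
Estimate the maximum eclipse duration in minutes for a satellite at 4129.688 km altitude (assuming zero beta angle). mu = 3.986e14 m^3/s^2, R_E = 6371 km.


r = 10500.6880 km
T = 178.4788 min
Eclipse fraction = arcsin(R_E/r)/pi = arcsin(6371.0000/10500.6880)/pi
= arcsin(0.6067222)/pi = 0.2075159
Eclipse duration = 0.2075159 * 178.4788 = 37.0372 min

37.0372 minutes


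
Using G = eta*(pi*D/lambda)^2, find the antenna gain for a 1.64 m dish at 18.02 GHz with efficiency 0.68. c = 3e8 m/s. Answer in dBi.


lambda = c/f = 3e8 / 1.802e+10 = 0.01664817 m
G = eta*(pi*D/lambda)^2 = 0.68*(pi*1.64/0.01664817)^2
G = 65127.3516 (linear)
G = 10*log10(65127.3516) = 48.1376 dBi

48.1376 dBi


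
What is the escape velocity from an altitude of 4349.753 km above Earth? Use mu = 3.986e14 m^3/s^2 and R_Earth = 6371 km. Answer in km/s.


r = 6371.0 + 4349.753 = 10720.7530 km = 1.0720753e+07 m
v_esc = sqrt(2*mu/r) = sqrt(2*3.986e14 / 1.0720753e+07)
v_esc = 8623.2505 m/s = 8.6233 km/s

8.6233 km/s


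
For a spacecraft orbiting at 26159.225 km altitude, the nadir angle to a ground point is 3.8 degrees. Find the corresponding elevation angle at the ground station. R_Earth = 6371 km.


r = R_E + alt = 32530.2250 km
Law of sines in the satellite / Earth-center / ground-point triangle:
  sin(nadir)/R_E = sin(90 + el)/r  =>  cos(el) = (r/R_E)*sin(nadir)
cos(el) = (32530.2250 / 6371.0000) * sin(3.8 deg) = 0.3383935
el = arccos(0.3383935) = 70.2210 deg
(Earth-central angle = 90 - nadir - el = 15.9790 deg)

70.2210 degrees


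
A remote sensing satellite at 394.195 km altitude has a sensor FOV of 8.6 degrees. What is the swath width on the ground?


FOV = 8.6 deg = 0.1500983 rad
swath = 2 * alt * tan(FOV/2) = 2 * 394.195 * tan(0.07504916)
swath = 2 * 394.195 * 0.07519038
swath = 59.2793 km

59.2793 km


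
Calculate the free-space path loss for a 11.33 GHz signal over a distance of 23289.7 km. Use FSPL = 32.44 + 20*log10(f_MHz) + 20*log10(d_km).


f = 11.33 GHz = 11330.0000 MHz
d = 23289.7 km
FSPL = 32.44 + 20*log10(11330.0000) + 20*log10(23289.7)
FSPL = 32.44 + 81.0846 + 87.3433
FSPL = 200.8679 dB

200.8679 dB


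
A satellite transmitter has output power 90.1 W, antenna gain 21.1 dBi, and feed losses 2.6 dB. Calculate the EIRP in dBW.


Pt = 90.1 W = 19.5472 dBW
EIRP = Pt_dBW + Gt - losses = 19.5472 + 21.1 - 2.6 = 38.0472 dBW

38.0472 dBW


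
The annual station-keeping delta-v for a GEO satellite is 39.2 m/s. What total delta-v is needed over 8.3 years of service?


dV = rate * years = 39.2 * 8.3
dV = 325.3600 m/s

325.3600 m/s


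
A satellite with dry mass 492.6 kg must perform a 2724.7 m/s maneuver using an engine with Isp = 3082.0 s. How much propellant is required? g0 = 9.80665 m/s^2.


ve = Isp * g0 = 3082.0 * 9.80665 = 30224.095300 m/s
mass ratio = exp(dv/ve) = exp(2724.7/30224.095300) = 1.09433834
m_prop = m_dry * (mr - 1) = 492.6 * (1.09433834 - 1)
m_prop = 46.4711 kg

46.4711 kg


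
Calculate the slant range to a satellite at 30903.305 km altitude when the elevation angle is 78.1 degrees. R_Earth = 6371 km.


h = 30903.305 km, el = 78.1 deg
d = -R_E*sin(el) + sqrt((R_E*sin(el))^2 + 2*R_E*h + h^2)
d = -6371.0000*sin(1.3631) + sqrt((6371.0000*0.978509)^2 + 2*6371.0000*30903.305 + 30903.305^2)
d = 31017.0660 km

31017.0660 km


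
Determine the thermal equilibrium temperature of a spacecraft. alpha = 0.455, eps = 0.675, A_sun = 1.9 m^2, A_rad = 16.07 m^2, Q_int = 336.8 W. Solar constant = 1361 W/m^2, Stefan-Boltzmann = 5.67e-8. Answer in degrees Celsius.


Numerator = alpha*S*A_sun + Q_int = 0.455*1361*1.9 + 336.8 = 1513.3845 W
Denominator = eps*sigma*A_rad = 0.675*5.67e-8*16.07 = 6.1503908e-07 W/K^4
T^4 = 2.4606315e+09 K^4
T = 222.7212 K = -50.4288 C

-50.4288 degrees Celsius


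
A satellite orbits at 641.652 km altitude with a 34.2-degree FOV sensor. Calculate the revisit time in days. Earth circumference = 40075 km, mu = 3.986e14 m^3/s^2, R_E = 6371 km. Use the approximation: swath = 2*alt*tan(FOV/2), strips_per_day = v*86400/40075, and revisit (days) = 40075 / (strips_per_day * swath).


swath = 2*641.652*tan(0.2984513) = 394.7959 km
v = sqrt(mu/r) = 7539.2389 m/s = 7.5392 km/s
strips/day = v*86400/40075 = 7.5392*86400/40075 = 16.2543
coverage/day = strips * swath = 16.2543 * 394.7959 = 6417.1221 km
revisit = 40075 / 6417.1221 = 6.2450 days

6.2450 days


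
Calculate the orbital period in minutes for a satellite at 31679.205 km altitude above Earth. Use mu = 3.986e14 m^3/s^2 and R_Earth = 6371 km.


r = 38050.2050 km = 3.8050205e+07 m
T = 2*pi*sqrt(r^3/mu) = 2*pi*sqrt(5.5089776e+22 / 3.986e14)
T = 73866.3641 s = 1231.1061 min

1231.1061 minutes


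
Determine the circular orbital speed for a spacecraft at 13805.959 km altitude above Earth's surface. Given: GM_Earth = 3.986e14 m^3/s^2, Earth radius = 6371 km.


r = R_E + alt = 6371.0 + 13805.959 = 20176.9590 km = 2.0176959e+07 m
v = sqrt(mu/r) = sqrt(3.986e14 / 2.0176959e+07) = 4444.6830 m/s = 4.4447 km/s

4.4447 km/s


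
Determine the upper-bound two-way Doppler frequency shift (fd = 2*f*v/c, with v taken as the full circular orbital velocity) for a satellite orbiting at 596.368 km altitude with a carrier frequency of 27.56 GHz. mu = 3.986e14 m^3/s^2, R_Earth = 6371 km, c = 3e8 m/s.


r = 6.967368e+06 m
v = sqrt(mu/r) = 7563.6996 m/s (worst-case radial velocity)
f = 27.56 GHz = 2.756e+10 Hz
fd = 2*f*v/c = 2*2.756e+10*7563.6996/3.0e+08
fd = 1.3897037e+06 Hz

1.3897e+06 Hz


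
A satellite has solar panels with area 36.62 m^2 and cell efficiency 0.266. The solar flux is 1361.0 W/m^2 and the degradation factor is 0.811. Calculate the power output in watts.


P = area * eta * S * degradation
P = 36.62 * 0.266 * 1361.0 * 0.811
P = 10751.7450 W

10751.7450 W


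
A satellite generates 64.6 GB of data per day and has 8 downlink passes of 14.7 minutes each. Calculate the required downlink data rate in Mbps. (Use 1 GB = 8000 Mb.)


total contact time = 8 * 14.7 * 60 = 7056.0000 s
data = 64.6 GB = 516800.0000 Mb
rate = 516800.0000 / 7056.0000 = 73.2426 Mbps

73.2426 Mbps


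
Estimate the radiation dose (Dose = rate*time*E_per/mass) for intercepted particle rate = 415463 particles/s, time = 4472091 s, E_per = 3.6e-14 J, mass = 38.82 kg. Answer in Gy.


Total energy deposited = rate * time * E_per
  = 415463 * 4472091 * 3.6e-14 = 0.06688758 J
Dose = E_total / mass = 0.06688758 / 38.82
Dose = 0.001723019 Gy

0.0017 Gy


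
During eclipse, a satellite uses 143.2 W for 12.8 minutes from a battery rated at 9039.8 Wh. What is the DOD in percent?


E_used = P * t / 60 = 143.2 * 12.8 / 60 = 30.5493 Wh
DOD = E_used / E_total * 100 = 30.5493 / 9039.8 * 100
DOD = 0.3379426 %

0.3379 %


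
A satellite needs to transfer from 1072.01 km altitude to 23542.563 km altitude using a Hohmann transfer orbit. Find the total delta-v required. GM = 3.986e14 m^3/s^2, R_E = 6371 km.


r1 = 7443.0100 km = 7.44301e+06 m
r2 = 29913.5630 km = 2.9913563e+07 m
dv1 = sqrt(mu/r1)*(sqrt(2*r2/(r1+r2)) - 1) = 1943.0103 m/s
dv2 = sqrt(mu/r2)*(1 - sqrt(2*r1/(r1+r2))) = 1346.0435 m/s
total dv = |dv1| + |dv2| = 1943.0103 + 1346.0435 = 3289.0538 m/s = 3.2891 km/s

3.2891 km/s


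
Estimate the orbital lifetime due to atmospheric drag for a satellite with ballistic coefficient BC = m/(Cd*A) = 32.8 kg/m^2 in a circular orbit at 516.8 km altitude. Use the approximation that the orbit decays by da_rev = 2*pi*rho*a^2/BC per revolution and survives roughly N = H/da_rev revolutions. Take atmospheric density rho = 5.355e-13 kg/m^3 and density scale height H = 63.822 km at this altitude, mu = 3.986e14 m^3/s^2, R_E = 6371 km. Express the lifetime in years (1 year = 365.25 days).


a = R_E + alt = 6887.8000 km = 6.8878e+06 m
da_rev = 2*pi*rho*a^2/BC = 2*pi*5.355e-13*(6.8878e+06)^2/32.8 = 4.866610 m per revolution
N = H/da_rev = 63822.0000 m / 4.866610 m = 13114.2619 revolutions
P = 2*pi*sqrt(a^3/mu) = 5688.9486 s
lifetime = N*P = 13114.2619 * 5688.9486 = 7.4606363e+07 s = 863.4996 days
years = 863.4996 / 365.25 = 2.3641 years

2.3641 years


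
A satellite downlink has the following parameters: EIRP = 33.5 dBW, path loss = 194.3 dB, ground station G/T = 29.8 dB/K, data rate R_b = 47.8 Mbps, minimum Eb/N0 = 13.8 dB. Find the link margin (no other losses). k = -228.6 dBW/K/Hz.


C/N0 = EIRP - FSPL + G/T - k = 33.5 - 194.3 + 29.8 - (-228.6)
C/N0 = 97.6000 dB-Hz
R_b = 47.8 Mbps = 4.78e+07 bps -> 10*log10(R_b) = 76.7943 dB-Hz
Eb/N0 = C/N0 - 10*log10(R_b) = 97.6000 - 76.7943 = 20.8057 dB
Margin = Eb/N0 - Eb/N0_req = 20.8057 - 13.8 = 7.0057 dB (link closes)

7.0057 dB


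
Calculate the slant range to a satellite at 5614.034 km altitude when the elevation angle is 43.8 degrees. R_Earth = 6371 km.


h = 5614.034 km, el = 43.8 deg
d = -R_E*sin(el) + sqrt((R_E*sin(el))^2 + 2*R_E*h + h^2)
d = -6371.0000*sin(0.7644542) + sqrt((6371.0000*0.6921432)^2 + 2*6371.0000*5614.034 + 5614.034^2)
d = 6658.1632 km

6658.1632 km


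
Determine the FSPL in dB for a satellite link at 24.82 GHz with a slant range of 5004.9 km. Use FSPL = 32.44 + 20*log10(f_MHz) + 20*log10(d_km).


f = 24.82 GHz = 24820.0000 MHz
d = 5004.9 km
FSPL = 32.44 + 20*log10(24820.0000) + 20*log10(5004.9)
FSPL = 32.44 + 87.8960 + 73.9879
FSPL = 194.3239 dB

194.3239 dB


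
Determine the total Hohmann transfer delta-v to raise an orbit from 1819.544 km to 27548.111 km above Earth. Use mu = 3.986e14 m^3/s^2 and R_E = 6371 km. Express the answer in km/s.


r1 = 8190.5440 km = 8.190544e+06 m
r2 = 33919.1110 km = 3.3919111e+07 m
dv1 = sqrt(mu/r1)*(sqrt(2*r2/(r1+r2)) - 1) = 1878.2971 m/s
dv2 = sqrt(mu/r2)*(1 - sqrt(2*r1/(r1+r2))) = 1289.9495 m/s
total dv = |dv1| + |dv2| = 1878.2971 + 1289.9495 = 3168.2466 m/s = 3.1682 km/s

3.1682 km/s


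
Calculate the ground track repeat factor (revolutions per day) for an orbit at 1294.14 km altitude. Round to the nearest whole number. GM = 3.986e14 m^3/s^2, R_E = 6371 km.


r = 7.66514e+06 m
T = 2*pi*sqrt(r^3/mu) = 6678.6911 s = 111.3115 min
revs/day = 1440 / 111.3115 = 12.9367
Rounded: 13 revolutions per day

13 revolutions per day


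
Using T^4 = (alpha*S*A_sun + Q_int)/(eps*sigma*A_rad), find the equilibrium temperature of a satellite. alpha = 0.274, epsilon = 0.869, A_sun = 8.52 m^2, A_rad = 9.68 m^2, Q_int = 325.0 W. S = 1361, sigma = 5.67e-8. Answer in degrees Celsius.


Numerator = alpha*S*A_sun + Q_int = 0.274*1361*8.52 + 325.0 = 3502.2273 W
Denominator = eps*sigma*A_rad = 0.869*5.67e-8*9.68 = 4.7695586e-07 W/K^4
T^4 = 7.342875e+09 K^4
T = 292.7295 K = 19.5795 C

19.5795 degrees Celsius


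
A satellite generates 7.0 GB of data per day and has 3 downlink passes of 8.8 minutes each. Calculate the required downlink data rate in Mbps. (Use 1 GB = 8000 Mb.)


total contact time = 3 * 8.8 * 60 = 1584.0000 s
data = 7.0 GB = 56000.0000 Mb
rate = 56000.0000 / 1584.0000 = 35.3535 Mbps

35.3535 Mbps


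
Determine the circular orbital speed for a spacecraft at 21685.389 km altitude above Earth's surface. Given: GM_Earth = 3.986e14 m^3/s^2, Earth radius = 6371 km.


r = R_E + alt = 6371.0 + 21685.389 = 28056.3890 km = 2.8056389e+07 m
v = sqrt(mu/r) = sqrt(3.986e14 / 2.8056389e+07) = 3769.2310 m/s = 3.7692 km/s

3.7692 km/s


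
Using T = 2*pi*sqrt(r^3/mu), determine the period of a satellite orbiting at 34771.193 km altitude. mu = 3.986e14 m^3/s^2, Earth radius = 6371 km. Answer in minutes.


r = 41142.1930 km = 4.1142193e+07 m
T = 2*pi*sqrt(r^3/mu) = 2*pi*sqrt(6.9640569e+22 / 3.986e14)
T = 83050.5240 s = 1384.1754 min

1384.1754 minutes


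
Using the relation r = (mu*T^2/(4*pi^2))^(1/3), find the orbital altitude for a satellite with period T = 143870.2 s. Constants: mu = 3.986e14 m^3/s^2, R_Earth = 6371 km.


T = 143870.2 s
r = (mu*T^2/(4*pi^2))^(1/3) = (3.986e14 * 143870.2^2 / (4*pi^2))^(1/3)
r = 5.934349e+07 m = 59343.4901 km
alt = r - R_E = 59343.4901 - 6371 = 52972.4901 km

52972.4901 km


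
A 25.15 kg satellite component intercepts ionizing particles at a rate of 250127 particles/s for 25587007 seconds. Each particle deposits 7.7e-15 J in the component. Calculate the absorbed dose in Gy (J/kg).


Total energy deposited = rate * time * E_per
  = 250127 * 25587007 * 7.7e-15 = 0.04928001 J
Dose = E_total / mass = 0.04928001 / 25.15
Dose = 0.001959444 Gy

0.0020 Gy


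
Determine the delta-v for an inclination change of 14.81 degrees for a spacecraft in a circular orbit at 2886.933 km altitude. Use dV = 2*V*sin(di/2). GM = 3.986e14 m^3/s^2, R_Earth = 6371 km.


r = 9257.9330 km = 9.257933e+06 m
V = sqrt(mu/r) = 6561.6284 m/s
di = 14.81 deg = 0.2584833 rad
dV = 2*V*sin(di/2) = 2*6561.6284*sin(0.1292416)
dV = 1691.3534 m/s = 1.6914 km/s

1.6914 km/s


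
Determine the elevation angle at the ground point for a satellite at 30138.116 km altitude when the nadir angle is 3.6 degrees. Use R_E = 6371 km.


r = R_E + alt = 36509.1160 km
Law of sines in the satellite / Earth-center / ground-point triangle:
  sin(nadir)/R_E = sin(90 + el)/r  =>  cos(el) = (r/R_E)*sin(nadir)
cos(el) = (36509.1160 / 6371.0000) * sin(3.6 deg) = 0.3598221
el = arccos(0.3598221) = 68.9107 deg
(Earth-central angle = 90 - nadir - el = 17.4893 deg)

68.9107 degrees


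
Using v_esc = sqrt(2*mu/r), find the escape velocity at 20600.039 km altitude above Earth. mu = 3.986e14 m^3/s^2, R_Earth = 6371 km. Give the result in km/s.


r = 6371.0 + 20600.039 = 26971.0390 km = 2.6971039e+07 m
v_esc = sqrt(2*mu/r) = sqrt(2*3.986e14 / 2.6971039e+07)
v_esc = 5436.6930 m/s = 5.4367 km/s

5.4367 km/s


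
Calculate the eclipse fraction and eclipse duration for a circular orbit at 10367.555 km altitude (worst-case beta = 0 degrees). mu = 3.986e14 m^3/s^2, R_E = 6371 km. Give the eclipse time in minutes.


r = 16738.5550 km
T = 359.2005 min
Eclipse fraction = arcsin(R_E/r)/pi = arcsin(6371.0000/16738.5550)/pi
= arcsin(0.3806183)/pi = 0.1242888
Eclipse duration = 0.1242888 * 359.2005 = 44.6446 min

44.6446 minutes


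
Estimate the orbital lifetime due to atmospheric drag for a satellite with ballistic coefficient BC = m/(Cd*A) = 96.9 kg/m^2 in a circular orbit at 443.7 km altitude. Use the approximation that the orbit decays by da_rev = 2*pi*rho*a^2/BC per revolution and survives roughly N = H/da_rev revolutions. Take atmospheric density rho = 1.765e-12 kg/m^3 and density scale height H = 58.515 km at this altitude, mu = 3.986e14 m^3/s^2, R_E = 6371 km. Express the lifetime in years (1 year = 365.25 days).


a = R_E + alt = 6814.7000 km = 6.8147e+06 m
da_rev = 2*pi*rho*a^2/BC = 2*pi*1.765e-12*(6.8147e+06)^2/96.9 = 5.314890 m per revolution
N = H/da_rev = 58515.0000 m / 5.314890 m = 11009.6351 revolutions
P = 2*pi*sqrt(a^3/mu) = 5598.6244 s
lifetime = N*P = 11009.6351 * 5598.6244 = 6.1638812e+07 s = 713.4122 days
years = 713.4122 / 365.25 = 1.9532 years

1.9532 years


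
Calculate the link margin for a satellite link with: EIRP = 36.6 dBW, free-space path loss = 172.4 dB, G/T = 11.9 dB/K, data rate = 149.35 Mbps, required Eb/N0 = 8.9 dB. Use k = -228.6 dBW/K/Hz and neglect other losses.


C/N0 = EIRP - FSPL + G/T - k = 36.6 - 172.4 + 11.9 - (-228.6)
C/N0 = 104.7000 dB-Hz
R_b = 149.35 Mbps = 1.4935e+08 bps -> 10*log10(R_b) = 81.7421 dB-Hz
Eb/N0 = C/N0 - 10*log10(R_b) = 104.7000 - 81.7421 = 22.9579 dB
Margin = Eb/N0 - Eb/N0_req = 22.9579 - 8.9 = 14.0579 dB (link closes)

14.0579 dB


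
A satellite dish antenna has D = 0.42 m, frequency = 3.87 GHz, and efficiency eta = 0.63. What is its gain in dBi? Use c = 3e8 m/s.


lambda = c/f = 3e8 / 3.87e+09 = 0.07751938 m
G = eta*(pi*D/lambda)^2 = 0.63*(pi*0.42/0.07751938)^2
G = 182.5233 (linear)
G = 10*log10(182.5233) = 22.6132 dBi

22.6132 dBi


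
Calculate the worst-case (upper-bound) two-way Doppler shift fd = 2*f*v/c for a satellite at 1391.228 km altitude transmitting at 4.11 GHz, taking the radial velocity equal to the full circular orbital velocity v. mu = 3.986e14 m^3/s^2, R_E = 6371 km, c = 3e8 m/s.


r = 7.762228e+06 m
v = sqrt(mu/r) = 7165.9777 m/s (worst-case radial velocity)
f = 4.11 GHz = 4.11e+09 Hz
fd = 2*f*v/c = 2*4.11e+09*7165.9777/3.0e+08
fd = 196347.7877 Hz

196347.7877 Hz


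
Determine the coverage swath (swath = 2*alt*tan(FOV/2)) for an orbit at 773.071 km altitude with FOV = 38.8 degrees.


FOV = 38.8 deg = 0.6771877 rad
swath = 2 * alt * tan(FOV/2) = 2 * 773.071 * tan(0.3385939)
swath = 2 * 773.071 * 0.3521556
swath = 544.4825 km

544.4825 km


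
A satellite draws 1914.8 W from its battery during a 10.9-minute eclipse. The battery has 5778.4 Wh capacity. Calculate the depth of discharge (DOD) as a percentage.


E_used = P * t / 60 = 1914.8 * 10.9 / 60 = 347.8553 Wh
DOD = E_used / E_total * 100 = 347.8553 / 5778.4 * 100
DOD = 6.0199 %

6.0199 %


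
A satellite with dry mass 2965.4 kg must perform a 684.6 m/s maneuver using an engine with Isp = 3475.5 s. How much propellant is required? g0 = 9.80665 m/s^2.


ve = Isp * g0 = 3475.5 * 9.80665 = 34083.012075 m/s
mass ratio = exp(dv/ve) = exp(684.6/34083.012075) = 1.02028934
m_prop = m_dry * (mr - 1) = 2965.4 * (1.02028934 - 1)
m_prop = 60.1660 kg

60.1660 kg


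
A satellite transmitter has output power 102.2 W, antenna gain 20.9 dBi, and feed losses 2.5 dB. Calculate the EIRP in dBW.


Pt = 102.2 W = 20.0945 dBW
EIRP = Pt_dBW + Gt - losses = 20.0945 + 20.9 - 2.5 = 38.4945 dBW

38.4945 dBW


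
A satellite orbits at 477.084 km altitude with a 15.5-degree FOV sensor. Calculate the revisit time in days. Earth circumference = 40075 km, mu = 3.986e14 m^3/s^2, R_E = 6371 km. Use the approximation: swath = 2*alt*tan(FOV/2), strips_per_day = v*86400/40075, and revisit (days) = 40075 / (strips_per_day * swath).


swath = 2*477.084*tan(0.135263) = 129.8566 km
v = sqrt(mu/r) = 7629.2897 m/s = 7.6293 km/s
strips/day = v*86400/40075 = 7.6293*86400/40075 = 16.4484
coverage/day = strips * swath = 16.4484 * 129.8566 = 2135.9360 km
revisit = 40075 / 2135.9360 = 18.7623 days

18.7623 days


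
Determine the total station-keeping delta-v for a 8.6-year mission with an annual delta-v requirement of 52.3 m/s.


dV = rate * years = 52.3 * 8.6
dV = 449.7800 m/s

449.7800 m/s


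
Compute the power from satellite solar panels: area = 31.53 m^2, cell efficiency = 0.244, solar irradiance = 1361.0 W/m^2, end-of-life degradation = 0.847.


P = area * eta * S * degradation
P = 31.53 * 0.244 * 1361.0 * 0.847
P = 8868.6054 W

8868.6054 W


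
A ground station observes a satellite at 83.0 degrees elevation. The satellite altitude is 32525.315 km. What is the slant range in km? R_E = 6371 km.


h = 32525.315 km, el = 83.0 deg
d = -R_E*sin(el) + sqrt((R_E*sin(el))^2 + 2*R_E*h + h^2)
d = -6371.0000*sin(1.4486) + sqrt((6371.0000*0.9925462)^2 + 2*6371.0000*32525.315 + 32525.315^2)
d = 32565.0533 km

32565.0533 km


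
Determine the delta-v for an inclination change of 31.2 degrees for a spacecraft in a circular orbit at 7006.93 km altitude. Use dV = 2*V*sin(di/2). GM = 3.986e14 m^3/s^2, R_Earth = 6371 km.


r = 13377.9300 km = 1.337793e+07 m
V = sqrt(mu/r) = 5458.5110 m/s
di = 31.2 deg = 0.5445427 rad
dV = 2*V*sin(di/2) = 2*5458.5110*sin(0.2722714)
dV = 2935.8036 m/s = 2.9358 km/s

2.9358 km/s


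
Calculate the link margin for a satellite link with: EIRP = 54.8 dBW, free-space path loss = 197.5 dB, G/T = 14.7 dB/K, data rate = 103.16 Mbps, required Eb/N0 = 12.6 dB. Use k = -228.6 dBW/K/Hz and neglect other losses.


C/N0 = EIRP - FSPL + G/T - k = 54.8 - 197.5 + 14.7 - (-228.6)
C/N0 = 100.6000 dB-Hz
R_b = 103.16 Mbps = 1.0316e+08 bps -> 10*log10(R_b) = 80.1351 dB-Hz
Eb/N0 = C/N0 - 10*log10(R_b) = 100.6000 - 80.1351 = 20.4649 dB
Margin = Eb/N0 - Eb/N0_req = 20.4649 - 12.6 = 7.8649 dB (link closes)

7.8649 dB
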